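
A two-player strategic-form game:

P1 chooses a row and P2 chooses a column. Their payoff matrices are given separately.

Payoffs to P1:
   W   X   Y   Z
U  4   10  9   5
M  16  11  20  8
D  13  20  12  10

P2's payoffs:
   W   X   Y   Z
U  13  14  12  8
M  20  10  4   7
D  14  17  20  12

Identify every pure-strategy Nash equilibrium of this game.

(U, W): P1 can switch to M (4 → 16). Not NE.
(U, X): P1 can switch to M (10 → 11). Not NE.
(U, Y): P1 can switch to M (9 → 20). Not NE.
(U, Z): P1 can switch to M (5 → 8). Not NE.
(M, W): P1 gets 16, best alternative 13; P2 gets 20, best alternative 10. No profitable deviation — NE.
(M, X): P1 can switch to D (11 → 20). Not NE.
(M, Y): P2 can switch to W (4 → 20). Not NE.
(M, Z): P1 can switch to D (8 → 10). Not NE.
(D, W): P1 can switch to M (13 → 16). Not NE.
(D, X): P2 can switch to Y (17 → 20). Not NE.
(D, Y): P1 can switch to M (12 → 20). Not NE.
(The remaining 1 profile has a profitable deviation by the same check.)

(M, W)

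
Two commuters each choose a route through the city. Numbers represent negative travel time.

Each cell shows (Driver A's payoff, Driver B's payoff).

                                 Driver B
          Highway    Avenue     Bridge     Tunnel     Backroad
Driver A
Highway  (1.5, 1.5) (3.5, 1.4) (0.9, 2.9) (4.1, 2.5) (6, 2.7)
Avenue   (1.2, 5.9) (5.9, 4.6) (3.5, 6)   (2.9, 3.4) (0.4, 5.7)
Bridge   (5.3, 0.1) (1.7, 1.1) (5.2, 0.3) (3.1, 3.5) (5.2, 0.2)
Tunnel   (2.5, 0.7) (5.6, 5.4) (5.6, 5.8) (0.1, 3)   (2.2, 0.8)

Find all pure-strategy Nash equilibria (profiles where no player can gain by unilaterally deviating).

For each player, find the best response to each opponent profile; mutual best responses are the pure NE.
Driver A against Highway: payoffs 1.5, 1.2, 5.3, 2.5 → best response Bridge.
Driver A against Avenue: payoffs 3.5, 5.9, 1.7, 5.6 → best response Avenue.
Driver A against Bridge: payoffs 0.9, 3.5, 5.2, 5.6 → best response Tunnel.
Driver A against Tunnel: payoffs 4.1, 2.9, 3.1, 0.1 → best response Highway.
Driver A against Backroad: payoffs 6, 0.4, 5.2, 2.2 → best response Highway.
Driver B against Highway: payoffs 1.5, 1.4, 2.9, 2.5, 2.7 → best response Bridge.
Driver B against Avenue: payoffs 5.9, 4.6, 6, 3.4, 5.7 → best response Bridge.
Driver B against Bridge: payoffs 0.1, 1.1, 0.3, 3.5, 0.2 → best response Tunnel.
Driver B against Tunnel: payoffs 0.7, 5.4, 5.8, 3, 0.8 → best response Bridge.
Mutual best responses: (Tunnel, Bridge).

Pure NE: (Tunnel, Bridge)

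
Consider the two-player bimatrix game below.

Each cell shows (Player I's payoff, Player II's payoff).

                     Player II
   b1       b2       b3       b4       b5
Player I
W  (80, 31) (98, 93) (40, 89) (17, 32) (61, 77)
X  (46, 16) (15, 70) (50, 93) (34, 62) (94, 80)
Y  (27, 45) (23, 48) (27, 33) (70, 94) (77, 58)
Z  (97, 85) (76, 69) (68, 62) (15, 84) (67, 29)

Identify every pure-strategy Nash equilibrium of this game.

For each strategy profile, look for a profitable unilateral deviation.
(W, b1): Player I can switch to Z (80 → 97). Not NE.
(W, b2): Player I gets 98, best alternative 76; Player II gets 93, best alternative 89. No profitable deviation — NE.
(W, b3): Player I can switch to X (40 → 50). Not NE.
(W, b4): Player I can switch to X (17 → 34). Not NE.
(W, b5): Player I can switch to X (61 → 94). Not NE.
(X, b1): Player I can switch to W (46 → 80). Not NE.
(X, b2): Player I can switch to W (15 → 98). Not NE.
(X, b3): Player I can switch to Z (50 → 68). Not NE.
(X, b4): Player I can switch to Y (34 → 70). Not NE.
(Y, b4): Player I gets 70, best alternative 34; Player II gets 94, best alternative 58. No profitable deviation — NE.
(Z, b1): Player I gets 97, best alternative 80; Player II gets 85, best alternative 84. No profitable deviation — NE.
(The remaining 9 profiles each have a profitable deviation by the same check.)

Pure-strategy Nash equilibria: (W, b2), (Y, b4), (Z, b1)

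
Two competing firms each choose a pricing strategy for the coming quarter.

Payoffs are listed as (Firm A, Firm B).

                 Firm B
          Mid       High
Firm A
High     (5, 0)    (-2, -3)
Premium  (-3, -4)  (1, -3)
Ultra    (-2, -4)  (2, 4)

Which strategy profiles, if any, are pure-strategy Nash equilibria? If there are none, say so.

(High, Mid) and (Ultra, High)

Firm A against Mid: payoffs 5, -3, -2 → best response High.
Firm A against High: payoffs -2, 1, 2 → best response Ultra.
Firm B against High: payoffs 0, -3 → best response Mid.
Firm B against Premium: payoffs -4, -3 → best response High.
Firm B against Ultra: payoffs -4, 4 → best response High.
Mutual best responses: (High, Mid); (Ultra, High).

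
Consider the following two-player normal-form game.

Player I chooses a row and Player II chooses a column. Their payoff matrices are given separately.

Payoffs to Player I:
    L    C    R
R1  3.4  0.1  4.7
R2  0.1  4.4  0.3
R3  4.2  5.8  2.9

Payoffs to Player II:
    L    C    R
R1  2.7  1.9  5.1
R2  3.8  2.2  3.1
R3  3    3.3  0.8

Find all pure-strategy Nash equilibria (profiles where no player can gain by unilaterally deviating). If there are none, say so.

Player I against L: payoffs 3.4, 0.1, 4.2 → best response R3.
Player I against C: payoffs 0.1, 4.4, 5.8 → best response R3.
Player I against R: payoffs 4.7, 0.3, 2.9 → best response R1.
Player II against R1: payoffs 2.7, 1.9, 5.1 → best response R.
Player II against R2: payoffs 3.8, 2.2, 3.1 → best response L.
Player II against R3: payoffs 3, 3.3, 0.8 → best response C.
Mutual best responses: (R1, R); (R3, C).

(R1, R); (R3, C)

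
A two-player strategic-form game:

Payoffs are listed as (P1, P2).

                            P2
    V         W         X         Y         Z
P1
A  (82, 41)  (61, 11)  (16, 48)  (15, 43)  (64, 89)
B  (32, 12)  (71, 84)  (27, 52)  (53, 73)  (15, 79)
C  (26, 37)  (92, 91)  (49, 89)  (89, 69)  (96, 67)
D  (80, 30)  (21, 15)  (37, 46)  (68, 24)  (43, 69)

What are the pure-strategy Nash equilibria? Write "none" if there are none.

P1 against V: payoffs 82, 32, 26, 80 → best response A.
P1 against W: payoffs 61, 71, 92, 21 → best response C.
P1 against X: payoffs 16, 27, 49, 37 → best response C.
P1 against Y: payoffs 15, 53, 89, 68 → best response C.
P1 against Z: payoffs 64, 15, 96, 43 → best response C.
P2 against A: payoffs 41, 11, 48, 43, 89 → best response Z.
P2 against B: payoffs 12, 84, 52, 73, 79 → best response W.
P2 against C: payoffs 37, 91, 89, 69, 67 → best response W.
P2 against D: payoffs 30, 15, 46, 24, 69 → best response Z.
Mutual best responses: (C, W).

The unique pure-strategy Nash equilibrium is (C, W).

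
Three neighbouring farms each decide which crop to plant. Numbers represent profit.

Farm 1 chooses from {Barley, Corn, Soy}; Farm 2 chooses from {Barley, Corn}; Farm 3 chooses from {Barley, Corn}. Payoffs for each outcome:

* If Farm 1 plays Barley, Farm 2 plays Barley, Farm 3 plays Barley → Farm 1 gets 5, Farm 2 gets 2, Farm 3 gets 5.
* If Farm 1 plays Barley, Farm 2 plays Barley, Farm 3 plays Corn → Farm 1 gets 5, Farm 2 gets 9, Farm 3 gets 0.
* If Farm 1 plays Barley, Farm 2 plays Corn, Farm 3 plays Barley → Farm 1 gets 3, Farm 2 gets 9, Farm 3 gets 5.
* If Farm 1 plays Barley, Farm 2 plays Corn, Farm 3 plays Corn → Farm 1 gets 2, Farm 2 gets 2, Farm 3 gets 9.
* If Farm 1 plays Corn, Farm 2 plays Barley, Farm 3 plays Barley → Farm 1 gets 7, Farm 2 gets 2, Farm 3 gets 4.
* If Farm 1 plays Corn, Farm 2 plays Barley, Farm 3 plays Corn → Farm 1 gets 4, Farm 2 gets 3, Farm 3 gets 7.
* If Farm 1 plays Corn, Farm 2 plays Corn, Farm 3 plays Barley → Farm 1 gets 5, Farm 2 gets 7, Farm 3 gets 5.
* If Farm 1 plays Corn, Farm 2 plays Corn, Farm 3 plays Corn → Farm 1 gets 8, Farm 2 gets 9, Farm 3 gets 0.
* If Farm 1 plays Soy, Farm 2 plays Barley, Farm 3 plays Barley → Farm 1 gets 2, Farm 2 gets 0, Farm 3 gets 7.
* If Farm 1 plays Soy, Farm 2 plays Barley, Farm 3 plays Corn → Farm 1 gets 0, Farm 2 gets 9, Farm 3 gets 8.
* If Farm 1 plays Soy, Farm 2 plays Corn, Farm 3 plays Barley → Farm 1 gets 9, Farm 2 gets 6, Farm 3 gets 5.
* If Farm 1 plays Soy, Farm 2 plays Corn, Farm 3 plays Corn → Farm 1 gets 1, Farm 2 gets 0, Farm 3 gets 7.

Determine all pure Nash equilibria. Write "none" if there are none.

For each strategy profile, look for a profitable unilateral deviation.
(Barley, Barley, Barley): Farm 1 can switch to Corn (5 → 7). Not NE.
(Barley, Barley, Corn): Farm 3 can switch to Barley (0 → 5). Not NE.
(Barley, Corn, Barley): Farm 1 can switch to Corn (3 → 5). Not NE.
(Barley, Corn, Corn): Farm 1 can switch to Corn (2 → 8). Not NE.
(Corn, Barley, Barley): Farm 2 can switch to Corn (2 → 7). Not NE.
(Corn, Barley, Corn): Farm 1 can switch to Barley (4 → 5). Not NE.
(Corn, Corn, Barley): Farm 1 can switch to Soy (5 → 9). Not NE.
(Corn, Corn, Corn): Farm 3 can switch to Barley (0 → 5). Not NE.
(The remaining 4 profiles each have a profitable deviation by the same check.)

none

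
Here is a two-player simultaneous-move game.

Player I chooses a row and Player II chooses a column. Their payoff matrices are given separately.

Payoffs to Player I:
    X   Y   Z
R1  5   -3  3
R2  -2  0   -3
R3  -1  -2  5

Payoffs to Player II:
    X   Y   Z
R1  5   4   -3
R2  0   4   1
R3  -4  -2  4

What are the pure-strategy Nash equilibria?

The pure Nash equilibria are (R1, X) and (R2, Y) and (R3, Z).

(R1, X): Player I gets 5, best alternative -1; Player II gets 5, best alternative 4. No profitable deviation — NE.
(R1, Y): Player I can switch to R2 (-3 → 0). Not NE.
(R1, Z): Player I can switch to R3 (3 → 5). Not NE.
(R2, X): Player I can switch to R1 (-2 → 5). Not NE.
(R2, Y): Player I gets 0, best alternative -2; Player II gets 4, best alternative 1. No profitable deviation — NE.
(R2, Z): Player I can switch to R1 (-3 → 3). Not NE.
(R3, X): Player I can switch to R1 (-1 → 5). Not NE.
(R3, Y): Player I can switch to R2 (-2 → 0). Not NE.
(R3, Z): Player I gets 5, best alternative 3; Player II gets 4, best alternative -2. No profitable deviation — NE.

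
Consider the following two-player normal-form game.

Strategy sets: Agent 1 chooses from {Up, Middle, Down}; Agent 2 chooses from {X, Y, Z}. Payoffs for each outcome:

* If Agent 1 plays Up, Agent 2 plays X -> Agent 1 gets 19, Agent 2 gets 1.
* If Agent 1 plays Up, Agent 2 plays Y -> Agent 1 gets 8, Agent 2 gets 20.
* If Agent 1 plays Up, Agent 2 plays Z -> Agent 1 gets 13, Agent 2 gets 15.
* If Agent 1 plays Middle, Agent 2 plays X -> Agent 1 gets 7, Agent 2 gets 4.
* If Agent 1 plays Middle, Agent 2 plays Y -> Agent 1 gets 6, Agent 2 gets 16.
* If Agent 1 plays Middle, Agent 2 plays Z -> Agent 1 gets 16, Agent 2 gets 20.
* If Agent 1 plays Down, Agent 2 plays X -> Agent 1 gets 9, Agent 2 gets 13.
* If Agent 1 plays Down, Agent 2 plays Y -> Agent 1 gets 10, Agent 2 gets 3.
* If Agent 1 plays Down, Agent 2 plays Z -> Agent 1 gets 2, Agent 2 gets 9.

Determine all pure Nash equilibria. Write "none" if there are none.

For each player, find the best response to each opponent profile; mutual best responses are the pure NE.
Agent 1 against X: payoffs 19, 7, 9 → best response Up.
Agent 1 against Y: payoffs 8, 6, 10 → best response Down.
Agent 1 against Z: payoffs 13, 16, 2 → best response Middle.
Agent 2 against Up: payoffs 1, 20, 15 → best response Y.
Agent 2 against Middle: payoffs 4, 16, 20 → best response Z.
Agent 2 against Down: payoffs 13, 3, 9 → best response X.
Mutual best responses: (Middle, Z).

(Middle, Z)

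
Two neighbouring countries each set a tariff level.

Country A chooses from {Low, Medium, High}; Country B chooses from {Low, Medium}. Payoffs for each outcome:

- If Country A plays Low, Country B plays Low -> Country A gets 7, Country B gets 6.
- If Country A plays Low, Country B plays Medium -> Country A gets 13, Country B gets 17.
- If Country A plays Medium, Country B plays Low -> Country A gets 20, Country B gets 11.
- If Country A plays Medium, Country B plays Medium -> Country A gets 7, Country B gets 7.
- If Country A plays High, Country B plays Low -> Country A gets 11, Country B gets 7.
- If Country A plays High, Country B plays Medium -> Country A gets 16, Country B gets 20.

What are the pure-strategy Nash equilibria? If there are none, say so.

The pure Nash equilibria are (Medium, Low) and (High, Medium).

Country A against Low: payoffs 7, 20, 11 → best response Medium.
Country A against Medium: payoffs 13, 7, 16 → best response High.
Country B against Low: payoffs 6, 17 → best response Medium.
Country B against Medium: payoffs 11, 7 → best response Low.
Country B against High: payoffs 7, 20 → best response Medium.
Mutual best responses: (Medium, Low); (High, Medium).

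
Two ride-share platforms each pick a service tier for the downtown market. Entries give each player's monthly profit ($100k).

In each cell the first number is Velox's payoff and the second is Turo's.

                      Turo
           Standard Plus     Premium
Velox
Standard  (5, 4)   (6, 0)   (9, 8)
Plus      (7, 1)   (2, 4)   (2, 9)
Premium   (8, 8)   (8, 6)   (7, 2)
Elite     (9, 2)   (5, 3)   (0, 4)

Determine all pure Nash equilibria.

Check each profile: it is a Nash equilibrium iff no player can strictly gain by switching unilaterally.
(Standard, Standard): Velox can switch to Plus (5 → 7). Not NE.
(Standard, Plus): Velox can switch to Premium (6 → 8). Not NE.
(Standard, Premium): Velox gets 9, best alternative 7; Turo gets 8, best alternative 4. No profitable deviation — NE.
(Plus, Standard): Velox can switch to Premium (7 → 8). Not NE.
(Plus, Plus): Velox can switch to Standard (2 → 6). Not NE.
(Plus, Premium): Velox can switch to Standard (2 → 9). Not NE.
(Premium, Standard): Velox can switch to Elite (8 → 9). Not NE.
(Premium, Plus): Turo can switch to Standard (6 → 8). Not NE.
(Premium, Premium): Velox can switch to Standard (7 → 9). Not NE.
(Elite, Standard): Turo can switch to Plus (2 → 3). Not NE.
(Elite, Plus): Velox can switch to Standard (5 → 6). Not NE.
(Elite, Premium): Velox can switch to Standard (0 → 9). Not NE.

Pure NE: (Standard, Premium)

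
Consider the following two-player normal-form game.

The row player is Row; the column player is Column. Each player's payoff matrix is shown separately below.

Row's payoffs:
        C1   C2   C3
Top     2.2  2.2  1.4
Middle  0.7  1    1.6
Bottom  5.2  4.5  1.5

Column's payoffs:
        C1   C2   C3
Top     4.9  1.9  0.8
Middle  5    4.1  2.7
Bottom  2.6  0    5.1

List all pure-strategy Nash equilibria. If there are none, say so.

For each strategy profile, look for a profitable unilateral deviation.
(Top, C1): Row can switch to Bottom (2.2 → 5.2). Not NE.
(Top, C2): Row can switch to Bottom (2.2 → 4.5). Not NE.
(Top, C3): Row can switch to Middle (1.4 → 1.6). Not NE.
(Middle, C1): Row can switch to Top (0.7 → 2.2). Not NE.
(Middle, C2): Row can switch to Top (1 → 2.2). Not NE.
(Middle, C3): Column can switch to C1 (2.7 → 5). Not NE.
(Bottom, C1): Column can switch to C3 (2.6 → 5.1). Not NE.
(Bottom, C2): Column can switch to C1 (0 → 2.6). Not NE.
(The remaining 1 profile has a profitable deviation by the same check.)

none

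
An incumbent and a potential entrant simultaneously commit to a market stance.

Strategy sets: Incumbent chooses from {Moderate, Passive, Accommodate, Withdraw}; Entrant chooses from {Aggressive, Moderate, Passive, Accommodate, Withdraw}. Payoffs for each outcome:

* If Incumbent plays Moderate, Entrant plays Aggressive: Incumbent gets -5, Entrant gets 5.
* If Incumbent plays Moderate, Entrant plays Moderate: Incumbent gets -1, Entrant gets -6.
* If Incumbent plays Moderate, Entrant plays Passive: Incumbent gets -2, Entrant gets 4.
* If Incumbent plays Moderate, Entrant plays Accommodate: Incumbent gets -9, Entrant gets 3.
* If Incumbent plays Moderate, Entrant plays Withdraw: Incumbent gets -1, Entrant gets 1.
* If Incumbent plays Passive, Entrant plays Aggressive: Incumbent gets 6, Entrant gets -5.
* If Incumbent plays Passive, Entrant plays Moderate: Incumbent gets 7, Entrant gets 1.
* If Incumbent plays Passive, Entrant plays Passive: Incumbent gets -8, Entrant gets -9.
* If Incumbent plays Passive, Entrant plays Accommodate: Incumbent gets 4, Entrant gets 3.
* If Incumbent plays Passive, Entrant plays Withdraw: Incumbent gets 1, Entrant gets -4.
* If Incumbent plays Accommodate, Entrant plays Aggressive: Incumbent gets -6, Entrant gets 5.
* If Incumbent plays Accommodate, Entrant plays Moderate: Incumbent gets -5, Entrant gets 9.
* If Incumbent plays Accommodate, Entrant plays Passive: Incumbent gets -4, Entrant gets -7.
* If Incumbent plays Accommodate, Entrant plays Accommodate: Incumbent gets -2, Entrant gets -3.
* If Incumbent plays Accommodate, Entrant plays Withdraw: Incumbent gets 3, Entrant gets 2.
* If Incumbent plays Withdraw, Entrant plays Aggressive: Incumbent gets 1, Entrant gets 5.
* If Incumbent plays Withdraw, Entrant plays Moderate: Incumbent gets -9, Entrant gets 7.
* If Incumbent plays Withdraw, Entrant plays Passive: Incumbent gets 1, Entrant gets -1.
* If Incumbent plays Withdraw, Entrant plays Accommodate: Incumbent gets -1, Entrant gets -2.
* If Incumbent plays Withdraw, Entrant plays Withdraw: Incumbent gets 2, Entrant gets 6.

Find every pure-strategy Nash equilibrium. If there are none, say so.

The unique pure-strategy Nash equilibrium is (Passive, Accommodate).

For each player, find the best response to each opponent profile; mutual best responses are the pure NE.
Incumbent against Aggressive: payoffs -5, 6, -6, 1 → best response Passive.
Incumbent against Moderate: payoffs -1, 7, -5, -9 → best response Passive.
Incumbent against Passive: payoffs -2, -8, -4, 1 → best response Withdraw.
Incumbent against Accommodate: payoffs -9, 4, -2, -1 → best response Passive.
Incumbent against Withdraw: payoffs -1, 1, 3, 2 → best response Accommodate.
Entrant against Moderate: payoffs 5, -6, 4, 3, 1 → best response Aggressive.
Entrant against Passive: payoffs -5, 1, -9, 3, -4 → best response Accommodate.
Entrant against Accommodate: payoffs 5, 9, -7, -3, 2 → best response Moderate.
Entrant against Withdraw: payoffs 5, 7, -1, -2, 6 → best response Moderate.
Mutual best responses: (Passive, Accommodate).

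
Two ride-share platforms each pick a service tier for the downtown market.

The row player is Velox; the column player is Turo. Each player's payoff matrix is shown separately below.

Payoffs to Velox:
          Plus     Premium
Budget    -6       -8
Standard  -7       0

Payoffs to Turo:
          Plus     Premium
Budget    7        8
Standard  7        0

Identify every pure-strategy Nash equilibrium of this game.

none

(Budget, Plus): Turo can switch to Premium (7 → 8). Not NE.
(Budget, Premium): Velox can switch to Standard (-8 → 0). Not NE.
(Standard, Plus): Velox can switch to Budget (-7 → -6). Not NE.
(Standard, Premium): Turo can switch to Plus (0 → 7). Not NE.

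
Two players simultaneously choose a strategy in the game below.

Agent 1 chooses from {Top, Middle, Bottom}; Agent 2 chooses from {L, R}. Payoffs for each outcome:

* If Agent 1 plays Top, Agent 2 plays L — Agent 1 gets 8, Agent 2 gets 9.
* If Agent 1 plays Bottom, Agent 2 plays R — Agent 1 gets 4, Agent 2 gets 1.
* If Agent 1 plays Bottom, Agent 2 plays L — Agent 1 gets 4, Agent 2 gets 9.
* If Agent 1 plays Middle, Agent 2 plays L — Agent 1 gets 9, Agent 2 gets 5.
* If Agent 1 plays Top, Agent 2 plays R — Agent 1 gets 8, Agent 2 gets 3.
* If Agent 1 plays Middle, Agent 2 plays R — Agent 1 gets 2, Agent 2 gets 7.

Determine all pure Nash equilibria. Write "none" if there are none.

For each player, find the best response to each opponent profile; mutual best responses are the pure NE.
Agent 1 against L: payoffs 8, 9, 4 → best response Middle.
Agent 1 against R: payoffs 8, 2, 4 → best response Top.
Agent 2 against Top: payoffs 9, 3 → best response L.
Agent 2 against Middle: payoffs 5, 7 → best response R.
Agent 2 against Bottom: payoffs 9, 1 → best response L.
No profile is a mutual best response for all players.

none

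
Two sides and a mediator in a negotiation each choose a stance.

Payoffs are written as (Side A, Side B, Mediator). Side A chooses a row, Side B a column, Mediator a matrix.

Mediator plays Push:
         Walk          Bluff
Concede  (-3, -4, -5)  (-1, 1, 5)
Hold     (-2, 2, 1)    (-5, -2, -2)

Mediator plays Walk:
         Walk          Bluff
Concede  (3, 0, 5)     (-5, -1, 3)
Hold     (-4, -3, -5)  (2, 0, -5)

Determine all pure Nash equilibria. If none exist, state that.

(Concede, Walk, Walk); (Concede, Bluff, Push); (Hold, Walk, Push)

(Concede, Walk, Push): Side A can switch to Hold (-3 → -2). Not NE.
(Concede, Walk, Walk): Side A gets 3, best alternative -4; Side B gets 0, best alternative -1; Mediator gets 5, best alternative -5. No profitable deviation — NE.
(Concede, Bluff, Push): Side A gets -1, best alternative -5; Side B gets 1, best alternative -4; Mediator gets 5, best alternative 3. No profitable deviation — NE.
(Concede, Bluff, Walk): Side A can switch to Hold (-5 → 2). Not NE.
(Hold, Walk, Push): Side A gets -2, best alternative -3; Side B gets 2, best alternative -2; Mediator gets 1, best alternative -5. No profitable deviation — NE.
(Hold, Walk, Walk): Side A can switch to Concede (-4 → 3). Not NE.
(Hold, Bluff, Push): Side A can switch to Concede (-5 → -1). Not NE.
(Hold, Bluff, Walk): Mediator can switch to Push (-5 → -2). Not NE.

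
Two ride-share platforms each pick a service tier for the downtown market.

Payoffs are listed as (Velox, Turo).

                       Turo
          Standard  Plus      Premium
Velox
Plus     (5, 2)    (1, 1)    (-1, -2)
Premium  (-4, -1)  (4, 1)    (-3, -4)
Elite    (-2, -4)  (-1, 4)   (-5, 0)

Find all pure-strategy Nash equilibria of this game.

Check each profile: it is a Nash equilibrium iff no player can strictly gain by switching unilaterally.
(Plus, Standard): Velox gets 5, best alternative -2; Turo gets 2, best alternative 1. No profitable deviation — NE.
(Plus, Plus): Velox can switch to Premium (1 → 4). Not NE.
(Plus, Premium): Turo can switch to Standard (-2 → 2). Not NE.
(Premium, Standard): Velox can switch to Plus (-4 → 5). Not NE.
(Premium, Plus): Velox gets 4, best alternative 1; Turo gets 1, best alternative -1. No profitable deviation — NE.
(Premium, Premium): Velox can switch to Plus (-3 → -1). Not NE.
(Elite, Standard): Velox can switch to Plus (-2 → 5). Not NE.
(Elite, Plus): Velox can switch to Plus (-1 → 1). Not NE.
(The remaining 1 profile has a profitable deviation by the same check.)

The pure Nash equilibria are (Plus, Standard); (Premium, Plus).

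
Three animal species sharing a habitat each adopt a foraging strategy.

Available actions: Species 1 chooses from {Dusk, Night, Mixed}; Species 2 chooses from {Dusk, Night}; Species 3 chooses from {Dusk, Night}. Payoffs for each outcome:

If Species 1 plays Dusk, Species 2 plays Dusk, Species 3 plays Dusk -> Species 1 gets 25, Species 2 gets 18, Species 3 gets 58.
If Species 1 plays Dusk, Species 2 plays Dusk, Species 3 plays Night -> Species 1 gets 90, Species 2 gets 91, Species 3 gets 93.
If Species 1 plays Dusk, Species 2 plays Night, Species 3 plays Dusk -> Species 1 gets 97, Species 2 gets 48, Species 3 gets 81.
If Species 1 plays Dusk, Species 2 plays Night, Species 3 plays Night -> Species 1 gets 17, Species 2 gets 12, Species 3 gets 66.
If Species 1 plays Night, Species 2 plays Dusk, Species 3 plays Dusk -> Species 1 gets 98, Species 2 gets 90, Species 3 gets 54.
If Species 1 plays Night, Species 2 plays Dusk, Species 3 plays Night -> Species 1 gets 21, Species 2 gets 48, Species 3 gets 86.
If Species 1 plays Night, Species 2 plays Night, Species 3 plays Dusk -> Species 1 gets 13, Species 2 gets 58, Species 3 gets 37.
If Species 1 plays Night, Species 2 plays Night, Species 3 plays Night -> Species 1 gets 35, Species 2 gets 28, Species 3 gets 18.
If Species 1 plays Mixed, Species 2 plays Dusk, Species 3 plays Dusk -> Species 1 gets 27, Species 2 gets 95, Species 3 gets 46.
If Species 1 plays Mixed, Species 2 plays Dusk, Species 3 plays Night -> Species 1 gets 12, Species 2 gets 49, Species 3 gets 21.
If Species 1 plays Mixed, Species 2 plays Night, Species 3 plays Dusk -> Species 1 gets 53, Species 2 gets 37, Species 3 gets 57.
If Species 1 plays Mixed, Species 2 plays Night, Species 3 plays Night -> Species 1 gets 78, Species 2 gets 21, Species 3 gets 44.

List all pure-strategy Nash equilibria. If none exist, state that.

(Dusk, Dusk, Dusk): Species 1 can switch to Night (25 → 98). Not NE.
(Dusk, Dusk, Night): Species 1 gets 90, best alternative 21; Species 2 gets 91, best alternative 12; Species 3 gets 93, best alternative 58. No profitable deviation — NE.
(Dusk, Night, Dusk): Species 1 gets 97, best alternative 53; Species 2 gets 48, best alternative 18; Species 3 gets 81, best alternative 66. No profitable deviation — NE.
(Dusk, Night, Night): Species 1 can switch to Night (17 → 35). Not NE.
(Night, Dusk, Dusk): Species 3 can switch to Night (54 → 86). Not NE.
(Night, Dusk, Night): Species 1 can switch to Dusk (21 → 90). Not NE.
(Night, Night, Dusk): Species 1 can switch to Dusk (13 → 97). Not NE.
(Night, Night, Night): Species 1 can switch to Mixed (35 → 78). Not NE.
(Mixed, Dusk, Dusk): Species 1 can switch to Night (27 → 98). Not NE.
(Mixed, Dusk, Night): Species 1 can switch to Dusk (12 → 90). Not NE.
(Mixed, Night, Dusk): Species 1 can switch to Dusk (53 → 97). Not NE.
(Mixed, Night, Night): Species 2 can switch to Dusk (21 → 49). Not NE.

Pure-strategy Nash equilibria: (Dusk, Dusk, Night) and (Dusk, Night, Dusk)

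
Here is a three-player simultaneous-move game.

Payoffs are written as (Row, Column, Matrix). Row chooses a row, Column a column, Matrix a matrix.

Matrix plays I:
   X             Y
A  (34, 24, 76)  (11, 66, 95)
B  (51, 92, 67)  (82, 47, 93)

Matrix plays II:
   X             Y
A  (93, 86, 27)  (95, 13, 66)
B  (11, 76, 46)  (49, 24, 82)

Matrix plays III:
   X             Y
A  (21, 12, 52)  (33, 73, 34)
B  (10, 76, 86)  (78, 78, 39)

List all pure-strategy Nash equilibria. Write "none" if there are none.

For each strategy profile, look for a profitable unilateral deviation.
(A, X, I): Row can switch to B (34 → 51). Not NE.
(A, X, II): Matrix can switch to I (27 → 76). Not NE.
(A, X, III): Column can switch to Y (12 → 73). Not NE.
(A, Y, I): Row can switch to B (11 → 82). Not NE.
(A, Y, II): Column can switch to X (13 → 86). Not NE.
(A, Y, III): Row can switch to B (33 → 78). Not NE.
(B, X, I): Matrix can switch to III (67 → 86). Not NE.
(B, X, II): Row can switch to A (11 → 93). Not NE.
(B, X, III): Row can switch to A (10 → 21). Not NE.
(B, Y, I): Column can switch to X (47 → 92). Not NE.
(B, Y, II): Row can switch to A (49 → 95). Not NE.
(B, Y, III): Matrix can switch to I (39 → 93). Not NE.

none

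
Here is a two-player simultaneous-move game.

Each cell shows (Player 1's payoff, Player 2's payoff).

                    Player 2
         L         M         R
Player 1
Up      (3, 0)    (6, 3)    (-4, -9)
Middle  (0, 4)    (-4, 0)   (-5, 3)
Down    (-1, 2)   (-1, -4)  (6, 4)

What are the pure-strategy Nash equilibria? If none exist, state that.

The pure Nash equilibria are (Up, M) and (Down, R).

(Up, L): Player 2 can switch to M (0 → 3). Not NE.
(Up, M): Player 1 gets 6, best alternative -1; Player 2 gets 3, best alternative 0. No profitable deviation — NE.
(Up, R): Player 1 can switch to Down (-4 → 6). Not NE.
(Middle, L): Player 1 can switch to Up (0 → 3). Not NE.
(Middle, M): Player 1 can switch to Up (-4 → 6). Not NE.
(Middle, R): Player 1 can switch to Up (-5 → -4). Not NE.
(Down, L): Player 1 can switch to Up (-1 → 3). Not NE.
(Down, M): Player 1 can switch to Up (-1 → 6). Not NE.
(Down, R): Player 1 gets 6, best alternative -4; Player 2 gets 4, best alternative 2. No profitable deviation — NE.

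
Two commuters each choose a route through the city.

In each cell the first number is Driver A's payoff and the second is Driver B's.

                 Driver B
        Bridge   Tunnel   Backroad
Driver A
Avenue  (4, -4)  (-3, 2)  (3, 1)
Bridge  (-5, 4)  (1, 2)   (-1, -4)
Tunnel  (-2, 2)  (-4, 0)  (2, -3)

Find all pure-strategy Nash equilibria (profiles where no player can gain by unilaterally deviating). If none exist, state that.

(Avenue, Bridge): Driver B can switch to Tunnel (-4 → 2). Not NE.
(Avenue, Tunnel): Driver A can switch to Bridge (-3 → 1). Not NE.
(Avenue, Backroad): Driver B can switch to Tunnel (1 → 2). Not NE.
(Bridge, Bridge): Driver A can switch to Avenue (-5 → 4). Not NE.
(Bridge, Tunnel): Driver B can switch to Bridge (2 → 4). Not NE.
(Bridge, Backroad): Driver A can switch to Avenue (-1 → 3). Not NE.
(The remaining 3 profiles each have a profitable deviation by the same check.)

No pure-strategy Nash equilibrium.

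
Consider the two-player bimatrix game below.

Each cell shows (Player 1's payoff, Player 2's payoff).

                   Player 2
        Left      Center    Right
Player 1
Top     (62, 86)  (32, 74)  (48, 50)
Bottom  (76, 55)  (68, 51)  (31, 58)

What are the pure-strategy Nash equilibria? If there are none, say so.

There is no pure-strategy Nash equilibrium.

Mark each player's best response to every combination of opponents' strategies; a profile where every player is best-responding is a pure Nash equilibrium.
Player 1 against Left: payoffs 62, 76 → best response Bottom.
Player 1 against Center: payoffs 32, 68 → best response Bottom.
Player 1 against Right: payoffs 48, 31 → best response Top.
Player 2 against Top: payoffs 86, 74, 50 → best response Left.
Player 2 against Bottom: payoffs 55, 51, 58 → best response Right.
No profile is a mutual best response for all players.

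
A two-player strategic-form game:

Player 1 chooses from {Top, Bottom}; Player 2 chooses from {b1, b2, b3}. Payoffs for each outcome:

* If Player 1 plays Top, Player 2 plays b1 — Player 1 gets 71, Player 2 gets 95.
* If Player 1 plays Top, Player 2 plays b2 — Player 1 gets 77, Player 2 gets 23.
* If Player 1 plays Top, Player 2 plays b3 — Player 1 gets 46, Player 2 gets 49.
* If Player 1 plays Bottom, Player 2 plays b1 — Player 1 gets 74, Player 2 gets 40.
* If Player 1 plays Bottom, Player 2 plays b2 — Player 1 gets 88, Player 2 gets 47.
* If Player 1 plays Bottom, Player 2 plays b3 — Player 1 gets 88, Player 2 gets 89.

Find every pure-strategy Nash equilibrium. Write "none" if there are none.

Pure NE: (Bottom, b3)

Player 1 against b1: payoffs 71, 74 → best response Bottom.
Player 1 against b2: payoffs 77, 88 → best response Bottom.
Player 1 against b3: payoffs 46, 88 → best response Bottom.
Player 2 against Top: payoffs 95, 23, 49 → best response b1.
Player 2 against Bottom: payoffs 40, 47, 89 → best response b3.
Mutual best responses: (Bottom, b3).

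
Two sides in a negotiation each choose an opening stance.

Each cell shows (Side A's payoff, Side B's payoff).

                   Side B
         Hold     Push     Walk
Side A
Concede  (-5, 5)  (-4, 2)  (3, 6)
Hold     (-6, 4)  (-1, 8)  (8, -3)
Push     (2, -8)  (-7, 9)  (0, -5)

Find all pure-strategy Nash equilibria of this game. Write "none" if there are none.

Mark each player's best response to every combination of opponents' strategies; a profile where every player is best-responding is a pure Nash equilibrium.
Side A against Hold: payoffs -5, -6, 2 → best response Push.
Side A against Push: payoffs -4, -1, -7 → best response Hold.
Side A against Walk: payoffs 3, 8, 0 → best response Hold.
Side B against Concede: payoffs 5, 2, 6 → best response Walk.
Side B against Hold: payoffs 4, 8, -3 → best response Push.
Side B against Push: payoffs -8, 9, -5 → best response Push.
Mutual best responses: (Hold, Push).

The unique pure-strategy Nash equilibrium is (Hold, Push).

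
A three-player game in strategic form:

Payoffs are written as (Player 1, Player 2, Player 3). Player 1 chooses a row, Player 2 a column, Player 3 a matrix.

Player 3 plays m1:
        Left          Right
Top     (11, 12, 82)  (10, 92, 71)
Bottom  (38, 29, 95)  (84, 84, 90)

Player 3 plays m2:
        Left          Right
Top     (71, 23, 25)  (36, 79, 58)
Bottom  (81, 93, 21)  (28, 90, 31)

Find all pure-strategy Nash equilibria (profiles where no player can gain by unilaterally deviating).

Pure NE: (Bottom, Right, m1)

Player 1 against (Left, m1): payoffs 11, 38 → best response Bottom.
Player 1 against (Left, m2): payoffs 71, 81 → best response Bottom.
Player 1 against (Right, m1): payoffs 10, 84 → best response Bottom.
Player 1 against (Right, m2): payoffs 36, 28 → best response Top.
Player 2 against (Top, m1): payoffs 12, 92 → best response Right.
Player 2 against (Top, m2): payoffs 23, 79 → best response Right.
Player 2 against (Bottom, m1): payoffs 29, 84 → best response Right.
Player 2 against (Bottom, m2): payoffs 93, 90 → best response Left.
Player 3 against (Top, Left): payoffs 82, 25 → best response m1.
Player 3 against (Top, Right): payoffs 71, 58 → best response m1.
Player 3 against (Bottom, Left): payoffs 95, 21 → best response m1.
Player 3 against (Bottom, Right): payoffs 90, 31 → best response m1.
Mutual best responses: (Bottom, Right, m1).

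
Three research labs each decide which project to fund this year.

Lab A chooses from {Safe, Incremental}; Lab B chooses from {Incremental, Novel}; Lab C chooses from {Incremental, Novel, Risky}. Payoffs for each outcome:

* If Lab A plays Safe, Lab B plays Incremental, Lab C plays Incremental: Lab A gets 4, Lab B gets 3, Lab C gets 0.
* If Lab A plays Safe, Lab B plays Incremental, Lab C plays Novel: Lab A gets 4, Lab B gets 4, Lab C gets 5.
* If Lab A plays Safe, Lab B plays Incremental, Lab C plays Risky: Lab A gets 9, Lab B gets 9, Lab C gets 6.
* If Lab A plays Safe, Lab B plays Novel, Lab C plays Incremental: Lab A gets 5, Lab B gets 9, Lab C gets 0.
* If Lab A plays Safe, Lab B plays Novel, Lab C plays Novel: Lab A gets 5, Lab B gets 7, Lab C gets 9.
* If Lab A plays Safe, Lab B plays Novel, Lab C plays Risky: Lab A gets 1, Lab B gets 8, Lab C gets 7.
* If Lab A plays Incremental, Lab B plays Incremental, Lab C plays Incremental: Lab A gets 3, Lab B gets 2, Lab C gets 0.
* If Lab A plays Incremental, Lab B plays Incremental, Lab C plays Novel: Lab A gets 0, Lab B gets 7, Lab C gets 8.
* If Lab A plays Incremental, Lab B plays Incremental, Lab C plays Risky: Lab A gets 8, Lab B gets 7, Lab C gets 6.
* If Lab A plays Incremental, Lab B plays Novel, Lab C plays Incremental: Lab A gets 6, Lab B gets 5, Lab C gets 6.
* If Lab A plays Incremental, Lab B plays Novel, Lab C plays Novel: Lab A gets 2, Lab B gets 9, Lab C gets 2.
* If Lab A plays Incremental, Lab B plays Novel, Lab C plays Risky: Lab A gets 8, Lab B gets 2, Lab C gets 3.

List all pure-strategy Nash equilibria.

Lab A against (Incremental, Incremental): payoffs 4, 3 → best response Safe.
Lab A against (Incremental, Novel): payoffs 4, 0 → best response Safe.
Lab A against (Incremental, Risky): payoffs 9, 8 → best response Safe.
Lab A against (Novel, Incremental): payoffs 5, 6 → best response Incremental.
Lab A against (Novel, Novel): payoffs 5, 2 → best response Safe.
Lab A against (Novel, Risky): payoffs 1, 8 → best response Incremental.
Lab B against (Safe, Incremental): payoffs 3, 9 → best response Novel.
Lab B against (Safe, Novel): payoffs 4, 7 → best response Novel.
Lab B against (Safe, Risky): payoffs 9, 8 → best response Incremental.
Lab B against (Incremental, Incremental): payoffs 2, 5 → best response Novel.
Lab B against (Incremental, Novel): payoffs 7, 9 → best response Novel.
Lab B against (Incremental, Risky): payoffs 7, 2 → best response Incremental.
Lab C against (Safe, Incremental): payoffs 0, 5, 6 → best response Risky.
Lab C against (Safe, Novel): payoffs 0, 9, 7 → best response Novel.
Lab C against (Incremental, Incremental): payoffs 0, 8, 6 → best response Novel.
Lab C against (Incremental, Novel): payoffs 6, 2, 3 → best response Incremental.
Mutual best responses: (Safe, Incremental, Risky); (Safe, Novel, Novel); (Incremental, Novel, Incremental).

Pure-strategy Nash equilibria: (Safe, Incremental, Risky), (Safe, Novel, Novel), (Incremental, Novel, Incremental)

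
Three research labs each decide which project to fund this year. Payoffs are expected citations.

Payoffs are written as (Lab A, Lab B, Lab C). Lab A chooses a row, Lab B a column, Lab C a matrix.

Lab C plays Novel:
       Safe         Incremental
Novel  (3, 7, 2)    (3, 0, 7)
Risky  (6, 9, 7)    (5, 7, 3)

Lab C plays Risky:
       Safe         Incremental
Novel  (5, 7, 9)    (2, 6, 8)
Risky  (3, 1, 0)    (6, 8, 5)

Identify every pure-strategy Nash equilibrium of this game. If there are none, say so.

The pure Nash equilibria are (Novel, Safe, Risky); (Risky, Safe, Novel); (Risky, Incremental, Risky).

For each strategy profile, look for a profitable unilateral deviation.
(Novel, Safe, Novel): Lab A can switch to Risky (3 → 6). Not NE.
(Novel, Safe, Risky): Lab A gets 5, best alternative 3; Lab B gets 7, best alternative 6; Lab C gets 9, best alternative 2. No profitable deviation — NE.
(Novel, Incremental, Novel): Lab A can switch to Risky (3 → 5). Not NE.
(Novel, Incremental, Risky): Lab A can switch to Risky (2 → 6). Not NE.
(Risky, Safe, Novel): Lab A gets 6, best alternative 3; Lab B gets 9, best alternative 7; Lab C gets 7, best alternative 0. No profitable deviation — NE.
(Risky, Safe, Risky): Lab A can switch to Novel (3 → 5). Not NE.
(Risky, Incremental, Novel): Lab B can switch to Safe (7 → 9). Not NE.
(Risky, Incremental, Risky): Lab A gets 6, best alternative 2; Lab B gets 8, best alternative 1; Lab C gets 5, best alternative 3. No profitable deviation — NE.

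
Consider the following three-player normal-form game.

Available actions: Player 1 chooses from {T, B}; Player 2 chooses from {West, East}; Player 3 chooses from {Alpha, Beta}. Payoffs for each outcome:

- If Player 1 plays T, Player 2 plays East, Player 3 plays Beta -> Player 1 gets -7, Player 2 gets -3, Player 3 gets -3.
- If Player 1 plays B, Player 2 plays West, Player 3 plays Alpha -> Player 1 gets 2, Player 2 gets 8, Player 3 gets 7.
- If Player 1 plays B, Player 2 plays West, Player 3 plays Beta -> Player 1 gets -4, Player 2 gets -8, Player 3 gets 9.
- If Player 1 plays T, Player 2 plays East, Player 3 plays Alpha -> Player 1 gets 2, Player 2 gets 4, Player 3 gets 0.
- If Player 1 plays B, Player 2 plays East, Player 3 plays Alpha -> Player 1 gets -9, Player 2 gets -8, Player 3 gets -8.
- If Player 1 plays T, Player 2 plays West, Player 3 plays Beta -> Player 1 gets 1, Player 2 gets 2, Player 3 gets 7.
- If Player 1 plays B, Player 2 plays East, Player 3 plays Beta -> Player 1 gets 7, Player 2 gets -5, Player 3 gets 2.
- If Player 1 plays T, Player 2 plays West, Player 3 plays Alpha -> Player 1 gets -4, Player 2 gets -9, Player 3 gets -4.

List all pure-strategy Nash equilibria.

The pure Nash equilibria are (T, West, Beta); (T, East, Alpha); (B, East, Beta).

Check each profile: it is a Nash equilibrium iff no player can strictly gain by switching unilaterally.
(T, West, Alpha): Player 1 can switch to B (-4 → 2). Not NE.
(T, West, Beta): Player 1 gets 1, best alternative -4; Player 2 gets 2, best alternative -3; Player 3 gets 7, best alternative -4. No profitable deviation — NE.
(T, East, Alpha): Player 1 gets 2, best alternative -9; Player 2 gets 4, best alternative -9; Player 3 gets 0, best alternative -3. No profitable deviation — NE.
(T, East, Beta): Player 1 can switch to B (-7 → 7). Not NE.
(B, West, Alpha): Player 3 can switch to Beta (7 → 9). Not NE.
(B, West, Beta): Player 1 can switch to T (-4 → 1). Not NE.
(B, East, Alpha): Player 1 can switch to T (-9 → 2). Not NE.
(B, East, Beta): Player 1 gets 7, best alternative -7; Player 2 gets -5, best alternative -8; Player 3 gets 2, best alternative -8. No profitable deviation — NE.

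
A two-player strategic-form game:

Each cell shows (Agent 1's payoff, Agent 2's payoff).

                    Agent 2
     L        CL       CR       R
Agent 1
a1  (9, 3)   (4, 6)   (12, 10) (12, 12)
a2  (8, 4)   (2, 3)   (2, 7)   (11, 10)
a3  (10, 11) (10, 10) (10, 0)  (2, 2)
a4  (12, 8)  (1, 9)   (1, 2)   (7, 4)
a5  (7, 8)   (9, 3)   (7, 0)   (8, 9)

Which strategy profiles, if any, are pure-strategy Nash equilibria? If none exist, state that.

Pure NE: (a1, R)

Agent 1 against L: payoffs 9, 8, 10, 12, 7 → best response a4.
Agent 1 against CL: payoffs 4, 2, 10, 1, 9 → best response a3.
Agent 1 against CR: payoffs 12, 2, 10, 1, 7 → best response a1.
Agent 1 against R: payoffs 12, 11, 2, 7, 8 → best response a1.
Agent 2 against a1: payoffs 3, 6, 10, 12 → best response R.
Agent 2 against a2: payoffs 4, 3, 7, 10 → best response R.
Agent 2 against a3: payoffs 11, 10, 0, 2 → best response L.
Agent 2 against a4: payoffs 8, 9, 2, 4 → best response CL.
Agent 2 against a5: payoffs 8, 3, 0, 9 → best response R.
Mutual best responses: (a1, R).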